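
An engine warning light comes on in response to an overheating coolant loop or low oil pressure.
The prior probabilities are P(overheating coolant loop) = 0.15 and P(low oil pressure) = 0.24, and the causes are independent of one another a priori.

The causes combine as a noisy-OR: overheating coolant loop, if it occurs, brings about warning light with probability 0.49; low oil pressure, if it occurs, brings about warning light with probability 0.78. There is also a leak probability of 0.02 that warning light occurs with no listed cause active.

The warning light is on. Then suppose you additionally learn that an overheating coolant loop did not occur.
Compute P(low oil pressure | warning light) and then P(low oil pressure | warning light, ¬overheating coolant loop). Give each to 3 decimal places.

Under noisy-OR, P(warning light | causes) = 1 − (1−0.02)·∏(1−qᵢ) over the active causes.
P(warning light) = 0.02×0.85×0.76 + 0.7844×0.85×0.24 + 0.5002×0.15×0.76 + 0.890044×0.15×0.24 = 0.012920 + 0.160018 + 0.057023 + 0.032042 = 0.262003
Restricting to configurations with low oil pressure present: 0.160018 + 0.032042 = 0.192060.
Hence the posterior is 0.192060/0.262003 ≈ 0.733.

With the extra evidence:
Sum P(warning light|·) weighted by the priors over both values of low oil pressure:
  P(warning light | ¬overheating coolant loop) = 0.02·0.76 + 0.7844·0.24
        = 0.015200 + 0.188256 = 0.203456
Keeping only the low oil pressure-present terms gives 0.188256, so
  P(low oil pressure | warning light, ¬overheating coolant loop) = 0.188256 / 0.203456 ≈ 0.925
Ruling out overheating coolant loop raises the posterior on low oil pressure — the flip side of explaining away.

P(low oil pressure | warning light) ≈ 0.733; P(low oil pressure | warning light, ¬overheating coolant loop) ≈ 0.925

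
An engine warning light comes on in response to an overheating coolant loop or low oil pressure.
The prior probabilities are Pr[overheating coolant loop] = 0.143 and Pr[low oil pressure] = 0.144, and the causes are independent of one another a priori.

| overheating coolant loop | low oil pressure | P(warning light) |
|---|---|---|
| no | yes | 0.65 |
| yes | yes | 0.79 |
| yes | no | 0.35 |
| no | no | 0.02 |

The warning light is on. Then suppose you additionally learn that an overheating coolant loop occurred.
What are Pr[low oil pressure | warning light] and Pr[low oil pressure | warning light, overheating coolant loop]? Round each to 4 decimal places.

Pr[low oil pressure | warning light] ≈ 0.6265; Pr[low oil pressure | warning light, overheating coolant loop] ≈ 0.2752

For the numerator, keep only low oil pressure=true terms: 0.080215 + 0.016268 = 0.096483
The normalizing constant is 0.02·0.857·0.856 + 0.65·0.857·0.144 + 0.35·0.143·0.856 + 0.79·0.143·0.144 = 0.153998
P(low oil pressure | warning light) = 0.096483/0.153998 ≈ 0.6265

Now condition on the additional information:
For the numerator, keep only low oil pressure=true terms: 0.79·0.144 = 0.113760
Denominator P(warning light | overheating coolant loop): 0.35·0.856 + 0.79·0.144 = 0.413360
P(low oil pressure | warning light, overheating coolant loop) = 0.113760/0.413360 ≈ 0.2752
— overheating coolant loop explains away the evidence for low oil pressure.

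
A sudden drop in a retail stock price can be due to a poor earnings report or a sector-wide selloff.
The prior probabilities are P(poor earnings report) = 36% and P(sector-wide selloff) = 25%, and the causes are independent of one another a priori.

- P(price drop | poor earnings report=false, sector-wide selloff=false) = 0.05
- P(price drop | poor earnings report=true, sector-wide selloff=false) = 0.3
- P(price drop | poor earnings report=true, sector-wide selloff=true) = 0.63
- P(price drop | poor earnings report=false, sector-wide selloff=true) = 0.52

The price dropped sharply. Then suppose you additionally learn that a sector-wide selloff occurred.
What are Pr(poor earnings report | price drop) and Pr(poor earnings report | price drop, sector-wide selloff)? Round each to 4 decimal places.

Pr(poor earnings report | price drop) ≈ 0.5623; Pr(poor earnings report | price drop, sector-wide selloff) ≈ 0.4053

By total probability over the 4 (poor earnings report, sector-wide selloff) configurations:
  P(price drop) = 0.05×0.64×0.75 + 0.52×0.64×0.25 + 0.3×0.36×0.75 + 0.63×0.36×0.25
        = 0.024000 + 0.083200 + 0.081000 + 0.056700 = 0.244900
Configurations with poor earnings report contribute 0.137700, so
  P(poor earnings report | price drop) = 0.137700 / 0.244900 ≈ 0.5623

Now also conditioning on sector-wide selloff=true:
For the numerator, keep only poor earnings report=true terms: 0.63*0.36 = 0.226800
Denominator P(price drop | sector-wide selloff): 0.52*0.64 + 0.63*0.36 = 0.559600
P(poor earnings report | price drop, sector-wide selloff) = 0.226800/0.559600 ≈ 0.4053
This is intercausal reasoning (explaining away): once sector-wide selloff accounts for the price drop, poor earnings report becomes less likely.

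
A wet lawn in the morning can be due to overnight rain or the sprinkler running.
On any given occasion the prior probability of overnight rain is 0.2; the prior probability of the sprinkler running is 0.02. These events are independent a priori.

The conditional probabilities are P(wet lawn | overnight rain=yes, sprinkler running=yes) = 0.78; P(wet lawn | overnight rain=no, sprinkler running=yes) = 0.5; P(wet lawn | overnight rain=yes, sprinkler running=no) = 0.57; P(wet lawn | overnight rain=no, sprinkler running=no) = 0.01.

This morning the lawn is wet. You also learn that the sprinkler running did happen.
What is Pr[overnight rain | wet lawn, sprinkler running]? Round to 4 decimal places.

P(wet lawn | sprinkler running) = 0.5·0.8 + 0.78·0.2 = 0.400000 + 0.156000 = 0.556000
Restricting to configurations with overnight rain present: 0.78·0.2 = 0.156000.
Hence the posterior is 0.156000/0.556000 ≈ 0.2806.

Pr[overnight rain | wet lawn, sprinkler running] ≈ 0.2806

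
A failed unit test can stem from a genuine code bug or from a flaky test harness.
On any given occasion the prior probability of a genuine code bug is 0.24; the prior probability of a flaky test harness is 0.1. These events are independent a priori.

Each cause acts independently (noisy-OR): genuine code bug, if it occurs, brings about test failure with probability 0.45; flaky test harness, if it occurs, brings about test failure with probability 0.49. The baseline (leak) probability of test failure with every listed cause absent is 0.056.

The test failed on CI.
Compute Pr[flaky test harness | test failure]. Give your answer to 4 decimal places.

Pr[flaky test harness | test failure] ≈ 0.2864

Under noisy-OR, P(test failure | causes) = 1 − (1−0.056)·∏(1−qᵢ) over the active causes.
Enumerate the 4 (genuine code bug, flaky test harness) configurations and weight by the priors:
  P(test failure) = 0.056×0.76×0.9 + 0.51856×0.76×0.1 + 0.4808×0.24×0.9 + 0.735208×0.24×0.1
        = 0.038304 + 0.039411 + 0.103853 + 0.017645 = 0.199213
The terms with flaky test harness present sum to 0.057056, so
  P(flaky test harness | test failure) = 0.057056 / 0.199213 ≈ 0.2864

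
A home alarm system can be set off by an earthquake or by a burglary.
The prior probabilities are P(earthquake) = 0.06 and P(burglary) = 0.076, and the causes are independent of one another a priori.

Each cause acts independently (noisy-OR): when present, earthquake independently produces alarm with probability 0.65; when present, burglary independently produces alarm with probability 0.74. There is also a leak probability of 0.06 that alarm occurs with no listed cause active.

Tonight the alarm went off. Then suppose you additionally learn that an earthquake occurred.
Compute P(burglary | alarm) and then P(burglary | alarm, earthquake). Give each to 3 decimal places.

P(burglary | alarm) ≈ 0.394; P(burglary | alarm, earthquake) ≈ 0.101

Under noisy-OR, P(alarm | causes) = 1 − (1−0.06)·∏(1−qᵢ) over the active causes.
For the numerator, keep only burglary=true terms: 0.053980 + 0.004170 = 0.058150
Denominator P(alarm): 0.06×0.94×0.924 + 0.7556×0.94×0.076 + 0.671×0.06×0.924 + 0.91446×0.06×0.076 = 0.147464
P(burglary | alarm) = 0.058150/0.147464 ≈ 0.394

Now condition on the additional information:
For the numerator, keep only burglary=true terms: 0.91446*0.076 = 0.069499
The normalizing constant is 0.671*0.924 + 0.91446*0.076 = 0.689503
P(burglary | alarm, earthquake) = 0.069499/0.689503 ≈ 0.101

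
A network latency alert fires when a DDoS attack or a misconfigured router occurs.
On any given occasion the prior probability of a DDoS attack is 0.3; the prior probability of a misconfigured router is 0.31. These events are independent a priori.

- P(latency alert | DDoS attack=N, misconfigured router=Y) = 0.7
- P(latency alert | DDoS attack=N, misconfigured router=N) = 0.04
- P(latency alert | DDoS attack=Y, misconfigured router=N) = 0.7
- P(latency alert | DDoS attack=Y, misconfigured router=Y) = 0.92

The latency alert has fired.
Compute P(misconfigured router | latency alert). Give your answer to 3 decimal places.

P(misconfigured router | latency alert) ≈ 0.591

P(latency alert) = 0.04·0.7·0.69 + 0.7·0.7·0.31 + 0.7·0.3·0.69 + 0.92·0.3·0.31 = 0.019320 + 0.151900 + 0.144900 + 0.085560 = 0.401680
Restricting to configurations with misconfigured router present: 0.151900 + 0.085560 = 0.237460.
Hence the posterior is 0.237460/0.401680 ≈ 0.591.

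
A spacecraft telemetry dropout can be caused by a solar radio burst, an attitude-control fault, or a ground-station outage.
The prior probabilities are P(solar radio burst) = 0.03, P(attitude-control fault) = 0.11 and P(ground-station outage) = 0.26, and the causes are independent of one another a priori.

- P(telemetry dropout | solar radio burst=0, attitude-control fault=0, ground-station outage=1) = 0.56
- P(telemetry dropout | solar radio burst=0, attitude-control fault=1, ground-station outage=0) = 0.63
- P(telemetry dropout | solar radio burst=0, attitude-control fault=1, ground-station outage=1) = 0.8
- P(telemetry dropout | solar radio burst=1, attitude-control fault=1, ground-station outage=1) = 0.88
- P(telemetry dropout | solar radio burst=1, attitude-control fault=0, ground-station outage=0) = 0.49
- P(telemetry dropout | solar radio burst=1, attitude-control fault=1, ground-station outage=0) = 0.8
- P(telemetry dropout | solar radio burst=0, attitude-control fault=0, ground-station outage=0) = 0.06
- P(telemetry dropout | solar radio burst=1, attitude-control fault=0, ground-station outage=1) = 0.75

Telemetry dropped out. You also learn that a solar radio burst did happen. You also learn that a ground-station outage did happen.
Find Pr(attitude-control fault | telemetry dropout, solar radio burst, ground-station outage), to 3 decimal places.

Pr(attitude-control fault | telemetry dropout, solar radio burst, ground-station outage) ≈ 0.127

P(telemetry dropout | solar radio burst, ground-station outage) = 0.75*0.89 + 0.88*0.11 = 0.667500 + 0.096800 = 0.764300
Of this, 0.096800 comes from 0.88*0.11 (the attitude-control fault=true cases).
So P(attitude-control fault | telemetry dropout, solar radio burst, ground-station outage) = 0.096800/0.764300 ≈ 0.127.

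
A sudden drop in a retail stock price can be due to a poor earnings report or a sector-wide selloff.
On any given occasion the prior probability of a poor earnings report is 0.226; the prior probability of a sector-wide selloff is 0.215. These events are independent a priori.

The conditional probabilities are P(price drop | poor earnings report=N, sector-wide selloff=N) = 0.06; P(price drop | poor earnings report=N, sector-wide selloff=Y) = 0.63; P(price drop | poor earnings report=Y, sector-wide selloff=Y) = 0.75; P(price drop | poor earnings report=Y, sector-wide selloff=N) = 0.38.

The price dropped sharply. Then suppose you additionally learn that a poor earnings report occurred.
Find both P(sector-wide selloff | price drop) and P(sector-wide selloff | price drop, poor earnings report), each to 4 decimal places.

P(sector-wide selloff | price drop) ≈ 0.5763; P(sector-wide selloff | price drop, poor earnings report) ≈ 0.3509

Enumerate the 4 (poor earnings report, sector-wide selloff) configurations and weight by the priors:
  P(price drop) = 0.06×0.774×0.785 + 0.63×0.774×0.215 + 0.38×0.226×0.785 + 0.75×0.226×0.215
        = 0.036455 + 0.104838 + 0.067416 + 0.036443 = 0.245152
Configurations with sector-wide selloff contribute 0.141281, so
  P(sector-wide selloff | price drop) = 0.141281 / 0.245152 ≈ 0.5763

Now also conditioning on poor earnings report=true:
P(price drop | poor earnings report) = 0.38·0.785 + 0.75·0.215 = 0.298300 + 0.161250 = 0.459550
The sector-wide selloff-present share is 0.75·0.215 = 0.161250.
Hence the posterior is 0.161250/0.459550 ≈ 0.3509.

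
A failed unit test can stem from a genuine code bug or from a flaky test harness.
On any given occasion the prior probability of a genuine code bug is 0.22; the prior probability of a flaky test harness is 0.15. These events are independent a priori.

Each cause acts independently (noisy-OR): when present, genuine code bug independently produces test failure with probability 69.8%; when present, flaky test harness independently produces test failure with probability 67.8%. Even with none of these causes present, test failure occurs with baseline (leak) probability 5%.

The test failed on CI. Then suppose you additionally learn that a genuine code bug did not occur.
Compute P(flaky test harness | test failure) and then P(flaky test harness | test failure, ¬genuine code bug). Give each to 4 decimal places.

P(flaky test harness | test failure) ≈ 0.4003; P(flaky test harness | test failure, ¬genuine code bug) ≈ 0.7101

Under noisy-OR, P(test failure | causes) = 1 − (1−0.05)·∏(1−qᵢ) over the active causes.
By total probability over the 4 (genuine code bug, flaky test harness) configurations:
  P(test failure) = 0.05*0.78*0.85 + 0.6941*0.78*0.15 + 0.7131*0.22*0.85 + 0.907618*0.22*0.15
        = 0.033150 + 0.081210 + 0.133350 + 0.029951 = 0.277661
Configurations with flaky test harness contribute 0.111161, so
  P(flaky test harness | test failure) = 0.111161 / 0.277661 ≈ 0.4003

Now also conditioning on genuine code bug≠true:
P(test failure | ¬genuine code bug) = 0.05·0.85 + 0.6941·0.15 = 0.042500 + 0.104115 = 0.146615
The flaky test harness-present share is 0.6941·0.15 = 0.104115.
So P(flaky test harness | test failure, ¬genuine code bug) = 0.104115/0.146615 ≈ 0.7101.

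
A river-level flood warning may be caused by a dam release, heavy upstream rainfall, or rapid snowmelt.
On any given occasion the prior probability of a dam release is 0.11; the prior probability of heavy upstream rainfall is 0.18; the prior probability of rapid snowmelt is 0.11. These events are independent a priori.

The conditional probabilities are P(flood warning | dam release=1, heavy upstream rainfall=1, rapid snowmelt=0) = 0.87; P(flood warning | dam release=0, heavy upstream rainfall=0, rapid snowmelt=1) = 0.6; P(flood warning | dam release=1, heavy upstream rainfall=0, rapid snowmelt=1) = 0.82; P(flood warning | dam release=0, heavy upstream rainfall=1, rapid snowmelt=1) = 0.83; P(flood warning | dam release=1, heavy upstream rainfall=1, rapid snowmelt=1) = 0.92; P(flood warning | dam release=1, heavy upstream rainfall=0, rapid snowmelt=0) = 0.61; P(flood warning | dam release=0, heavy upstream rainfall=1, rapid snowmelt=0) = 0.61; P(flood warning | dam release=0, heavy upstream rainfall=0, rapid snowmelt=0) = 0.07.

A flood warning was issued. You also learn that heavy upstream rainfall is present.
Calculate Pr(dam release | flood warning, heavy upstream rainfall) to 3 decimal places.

Pr(dam release | flood warning, heavy upstream rainfall) ≈ 0.146

P(flood warning | heavy upstream rainfall) = 0.61*0.89*0.89 + 0.83*0.89*0.11 + 0.87*0.11*0.89 + 0.92*0.11*0.11 = 0.483181 + 0.081257 + 0.085173 + 0.011132 = 0.660743
Of this, 0.096305 comes from 0.085173 + 0.011132 (the dam release=true cases).
Hence the posterior is 0.096305/0.660743 ≈ 0.146.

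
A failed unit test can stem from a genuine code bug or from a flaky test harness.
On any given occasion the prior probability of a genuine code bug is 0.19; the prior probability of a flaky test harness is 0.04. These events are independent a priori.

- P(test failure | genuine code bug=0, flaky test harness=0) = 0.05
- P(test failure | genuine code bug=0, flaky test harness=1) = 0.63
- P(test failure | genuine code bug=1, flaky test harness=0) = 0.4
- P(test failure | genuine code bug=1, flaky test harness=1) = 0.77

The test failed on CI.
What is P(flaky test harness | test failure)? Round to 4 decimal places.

P(test failure) = 0.05×0.81×0.96 + 0.63×0.81×0.04 + 0.4×0.19×0.96 + 0.77×0.19×0.04 = 0.038880 + 0.020412 + 0.072960 + 0.005852 = 0.138104
Of this, 0.026264 comes from 0.020412 + 0.005852 (the flaky test harness=true cases).
So P(flaky test harness | test failure) = 0.026264/0.138104 ≈ 0.1902.

P(flaky test harness | test failure) ≈ 0.1902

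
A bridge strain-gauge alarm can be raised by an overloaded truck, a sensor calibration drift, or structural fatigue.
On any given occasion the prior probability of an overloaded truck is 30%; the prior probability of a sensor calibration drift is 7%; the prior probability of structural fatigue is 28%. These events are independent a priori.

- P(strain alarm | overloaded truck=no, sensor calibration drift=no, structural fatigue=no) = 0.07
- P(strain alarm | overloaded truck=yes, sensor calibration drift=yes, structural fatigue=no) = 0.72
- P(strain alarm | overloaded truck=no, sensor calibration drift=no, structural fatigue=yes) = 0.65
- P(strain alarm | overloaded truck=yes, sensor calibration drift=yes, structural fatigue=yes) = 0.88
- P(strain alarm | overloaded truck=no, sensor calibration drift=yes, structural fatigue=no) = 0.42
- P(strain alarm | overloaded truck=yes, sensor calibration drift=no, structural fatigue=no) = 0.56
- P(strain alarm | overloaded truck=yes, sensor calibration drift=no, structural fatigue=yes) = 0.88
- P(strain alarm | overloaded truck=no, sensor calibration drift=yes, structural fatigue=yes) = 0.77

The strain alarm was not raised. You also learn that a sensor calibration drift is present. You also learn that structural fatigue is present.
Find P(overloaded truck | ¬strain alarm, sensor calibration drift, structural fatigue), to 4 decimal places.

Numerator (weight on configurations with overloaded truck): 0.12·0.3 = 0.036000
Denominator P(¬strain alarm | sensor calibration drift, structural fatigue): 0.23·0.7 + 0.12·0.3 = 0.197000
Posterior = 0.036000 / 0.197000 ≈ 0.1827

P(overloaded truck | ¬strain alarm, sensor calibration drift, structural fatigue) ≈ 0.1827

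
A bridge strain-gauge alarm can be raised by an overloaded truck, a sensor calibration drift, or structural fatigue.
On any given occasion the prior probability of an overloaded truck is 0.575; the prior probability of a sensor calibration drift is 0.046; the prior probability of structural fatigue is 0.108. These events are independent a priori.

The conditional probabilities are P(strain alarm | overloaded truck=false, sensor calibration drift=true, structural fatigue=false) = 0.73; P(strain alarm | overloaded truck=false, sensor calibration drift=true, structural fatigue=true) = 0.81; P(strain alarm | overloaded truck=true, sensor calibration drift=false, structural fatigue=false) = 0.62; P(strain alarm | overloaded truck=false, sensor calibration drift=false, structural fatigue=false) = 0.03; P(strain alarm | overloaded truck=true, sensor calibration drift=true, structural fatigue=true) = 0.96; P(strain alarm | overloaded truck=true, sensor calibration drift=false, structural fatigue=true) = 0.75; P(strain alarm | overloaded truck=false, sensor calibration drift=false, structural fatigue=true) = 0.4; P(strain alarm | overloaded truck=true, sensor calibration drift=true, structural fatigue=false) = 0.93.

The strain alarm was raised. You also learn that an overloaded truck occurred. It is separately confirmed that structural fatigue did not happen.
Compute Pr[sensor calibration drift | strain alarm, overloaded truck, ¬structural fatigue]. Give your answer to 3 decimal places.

Pr[sensor calibration drift | strain alarm, overloaded truck, ¬structural fatigue] ≈ 0.067

P(strain alarm | overloaded truck, ¬structural fatigue) = 0.62*0.954 + 0.93*0.046 = 0.591480 + 0.042780 = 0.634260
Of this, 0.042780 comes from 0.93*0.046 (the sensor calibration drift=true cases).
P(sensor calibration drift | strain alarm, overloaded truck, ¬structural fatigue) = 0.042780 / 0.634260 ≈ 0.067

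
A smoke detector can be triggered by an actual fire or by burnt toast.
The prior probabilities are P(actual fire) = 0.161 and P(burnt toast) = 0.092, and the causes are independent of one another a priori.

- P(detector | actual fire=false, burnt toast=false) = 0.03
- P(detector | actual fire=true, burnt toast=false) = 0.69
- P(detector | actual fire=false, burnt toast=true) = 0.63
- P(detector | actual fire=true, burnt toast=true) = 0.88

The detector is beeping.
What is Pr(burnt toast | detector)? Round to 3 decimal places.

Pr(burnt toast | detector) ≈ 0.333

Sum P(detector|·) weighted by the priors over the 4 (actual fire, burnt toast) configurations:
  P(detector) = 0.03*0.839*0.908 + 0.63*0.839*0.092 + 0.69*0.161*0.908 + 0.88*0.161*0.092
        = 0.022854 + 0.048628 + 0.100870 + 0.013035 = 0.185387
Configurations with burnt toast contribute 0.061663, so
  P(burnt toast | detector) = 0.061663 / 0.185387 ≈ 0.333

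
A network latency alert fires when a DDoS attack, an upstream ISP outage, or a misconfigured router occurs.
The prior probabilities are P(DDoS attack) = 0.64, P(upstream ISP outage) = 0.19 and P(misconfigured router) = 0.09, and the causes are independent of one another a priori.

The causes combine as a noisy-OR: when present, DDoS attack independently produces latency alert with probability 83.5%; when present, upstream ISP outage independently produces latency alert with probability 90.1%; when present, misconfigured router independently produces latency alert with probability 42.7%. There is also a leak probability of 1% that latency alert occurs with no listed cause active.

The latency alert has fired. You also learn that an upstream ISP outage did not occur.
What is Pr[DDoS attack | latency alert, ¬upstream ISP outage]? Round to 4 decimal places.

Pr[DDoS attack | latency alert, ¬upstream ISP outage] ≈ 0.9689

Under noisy-OR, P(latency alert | causes) = 1 − (1−0.01)·∏(1−qᵢ) over the active causes.
By total probability over the 4 (DDoS attack, misconfigured router) configurations:
  P(latency alert | ¬upstream ISP outage) = 0.01*0.36*0.91 + 0.43273*0.36*0.09 + 0.83665*0.64*0.91 + 0.9064*0.64*0.09
        = 0.003276 + 0.014020 + 0.487265 + 0.052209 = 0.556770
Keeping only the DDoS attack-present terms gives 0.539474, so
  P(DDoS attack | latency alert, ¬upstream ISP outage) = 0.539474 / 0.556770 ≈ 0.9689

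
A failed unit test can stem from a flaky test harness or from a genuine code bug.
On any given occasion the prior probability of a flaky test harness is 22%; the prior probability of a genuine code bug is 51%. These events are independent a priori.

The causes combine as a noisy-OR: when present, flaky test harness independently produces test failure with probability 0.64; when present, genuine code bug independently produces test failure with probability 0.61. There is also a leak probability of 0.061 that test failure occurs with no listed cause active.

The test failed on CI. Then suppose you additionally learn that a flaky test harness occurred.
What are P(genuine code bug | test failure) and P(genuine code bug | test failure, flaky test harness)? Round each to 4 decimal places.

Under noisy-OR, P(test failure | causes) = 1 − (1−0.061)·∏(1−qᵢ) over the active causes.
P(test failure) = 0.061·0.78·0.49 + 0.63379·0.78·0.51 + 0.66196·0.22·0.49 + 0.868164·0.22·0.51 = 0.023314 + 0.252122 + 0.071359 + 0.097408 = 0.444203
Restricting to configurations with genuine code bug present: 0.252122 + 0.097408 = 0.349530.
Hence the posterior is 0.349530/0.444203 ≈ 0.7869.

Now also conditioning on flaky test harness=true:
Sum P(test failure|·) weighted by the priors over both values of genuine code bug:
  P(test failure | flaky test harness) = 0.66196×0.49 + 0.868164×0.51
        = 0.324360 + 0.442764 = 0.767124
The terms with genuine code bug present sum to 0.442764, so
  P(genuine code bug | test failure, flaky test harness) = 0.442764 / 0.767124 ≈ 0.5772
Conditioning on flaky test harness lowers the posterior on genuine code bug: the classic explaining-away effect in a common-effect structure.

P(genuine code bug | test failure) ≈ 0.7869; P(genuine code bug | test failure, flaky test harness) ≈ 0.5772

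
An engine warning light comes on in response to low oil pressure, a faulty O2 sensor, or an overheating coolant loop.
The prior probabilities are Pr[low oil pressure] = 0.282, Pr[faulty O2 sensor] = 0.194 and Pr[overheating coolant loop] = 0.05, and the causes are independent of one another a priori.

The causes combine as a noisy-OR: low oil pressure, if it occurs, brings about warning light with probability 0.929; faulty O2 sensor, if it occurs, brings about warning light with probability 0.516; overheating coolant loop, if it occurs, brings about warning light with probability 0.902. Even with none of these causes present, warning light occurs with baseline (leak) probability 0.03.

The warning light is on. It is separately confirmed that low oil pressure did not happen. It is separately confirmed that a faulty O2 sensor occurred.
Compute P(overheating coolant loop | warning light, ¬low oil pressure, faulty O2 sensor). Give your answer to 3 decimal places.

P(overheating coolant loop | warning light, ¬low oil pressure, faulty O2 sensor) ≈ 0.086

Under noisy-OR, P(warning light | causes) = 1 − (1−0.03)·∏(1−qᵢ) over the active causes.
Numerator (weight on configurations with overheating coolant loop): 0.953991*0.05 = 0.047700
The normalizing constant is 0.53052*0.95 + 0.953991*0.05 = 0.551694
Posterior = 0.047700 / 0.551694 ≈ 0.086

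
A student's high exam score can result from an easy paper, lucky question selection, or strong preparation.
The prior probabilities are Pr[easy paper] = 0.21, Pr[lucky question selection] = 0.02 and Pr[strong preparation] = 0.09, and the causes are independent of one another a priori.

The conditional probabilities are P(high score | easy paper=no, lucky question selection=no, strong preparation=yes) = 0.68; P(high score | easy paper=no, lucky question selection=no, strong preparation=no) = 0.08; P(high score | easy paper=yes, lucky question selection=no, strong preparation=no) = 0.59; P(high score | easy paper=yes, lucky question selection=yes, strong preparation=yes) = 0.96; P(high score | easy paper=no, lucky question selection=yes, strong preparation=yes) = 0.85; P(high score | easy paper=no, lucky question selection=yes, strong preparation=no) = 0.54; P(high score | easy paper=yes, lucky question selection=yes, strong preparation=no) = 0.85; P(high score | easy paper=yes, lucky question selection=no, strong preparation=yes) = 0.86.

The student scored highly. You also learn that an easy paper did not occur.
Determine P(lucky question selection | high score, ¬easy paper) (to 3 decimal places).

P(lucky question selection | high score, ¬easy paper) ≈ 0.080

P(high score | ¬easy paper) = 0.08*0.98*0.91 + 0.68*0.98*0.09 + 0.54*0.02*0.91 + 0.85*0.02*0.09 = 0.071344 + 0.059976 + 0.009828 + 0.001530 = 0.142678
The lucky question selection-present share is 0.009828 + 0.001530 = 0.011358.
So P(lucky question selection | high score, ¬easy paper) = 0.011358/0.142678 ≈ 0.080.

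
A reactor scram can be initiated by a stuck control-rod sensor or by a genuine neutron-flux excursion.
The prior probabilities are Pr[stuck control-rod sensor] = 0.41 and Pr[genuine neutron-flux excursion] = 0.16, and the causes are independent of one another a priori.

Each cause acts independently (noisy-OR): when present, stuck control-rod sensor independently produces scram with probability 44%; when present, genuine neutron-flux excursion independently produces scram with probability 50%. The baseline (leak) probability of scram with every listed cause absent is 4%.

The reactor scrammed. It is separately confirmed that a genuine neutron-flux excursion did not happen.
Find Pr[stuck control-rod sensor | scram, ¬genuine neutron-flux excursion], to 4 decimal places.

Under noisy-OR, P(scram | causes) = 1 − (1−0.04)·∏(1−qᵢ) over the active causes.
By total probability over both values of stuck control-rod sensor:
  P(scram | ¬genuine neutron-flux excursion) = 0.04*0.59 + 0.4624*0.41
        = 0.023600 + 0.189584 = 0.213184
Keeping only the stuck control-rod sensor-present terms gives 0.189584, so
  P(stuck control-rod sensor | scram, ¬genuine neutron-flux excursion) = 0.189584 / 0.213184 ≈ 0.8893

Pr[stuck control-rod sensor | scram, ¬genuine neutron-flux excursion] ≈ 0.8893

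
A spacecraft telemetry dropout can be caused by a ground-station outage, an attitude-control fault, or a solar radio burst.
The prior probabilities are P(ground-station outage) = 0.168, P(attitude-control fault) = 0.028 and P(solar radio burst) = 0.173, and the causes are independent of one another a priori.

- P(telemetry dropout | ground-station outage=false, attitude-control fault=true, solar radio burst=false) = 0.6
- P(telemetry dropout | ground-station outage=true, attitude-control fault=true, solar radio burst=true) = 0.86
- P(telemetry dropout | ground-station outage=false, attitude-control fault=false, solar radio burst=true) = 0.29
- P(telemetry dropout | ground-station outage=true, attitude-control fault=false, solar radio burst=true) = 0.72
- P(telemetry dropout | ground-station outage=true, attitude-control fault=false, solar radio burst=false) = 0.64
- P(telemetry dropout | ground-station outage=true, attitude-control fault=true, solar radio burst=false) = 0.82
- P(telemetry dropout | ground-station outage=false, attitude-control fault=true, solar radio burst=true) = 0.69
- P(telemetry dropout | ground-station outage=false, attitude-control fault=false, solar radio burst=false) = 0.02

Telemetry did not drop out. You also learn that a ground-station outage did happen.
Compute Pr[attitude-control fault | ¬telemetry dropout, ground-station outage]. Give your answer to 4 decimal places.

Pr[attitude-control fault | ¬telemetry dropout, ground-station outage] ≈ 0.0142

P(¬telemetry dropout | ground-station outage) = 0.36×0.972×0.827 + 0.28×0.972×0.173 + 0.18×0.028×0.827 + 0.14×0.028×0.173 = 0.289384 + 0.047084 + 0.004168 + 0.000678 = 0.341314
The attitude-control fault-present share is 0.004168 + 0.000678 = 0.004846.
So P(attitude-control fault | ¬telemetry dropout, ground-station outage) = 0.004846/0.341314 ≈ 0.0142.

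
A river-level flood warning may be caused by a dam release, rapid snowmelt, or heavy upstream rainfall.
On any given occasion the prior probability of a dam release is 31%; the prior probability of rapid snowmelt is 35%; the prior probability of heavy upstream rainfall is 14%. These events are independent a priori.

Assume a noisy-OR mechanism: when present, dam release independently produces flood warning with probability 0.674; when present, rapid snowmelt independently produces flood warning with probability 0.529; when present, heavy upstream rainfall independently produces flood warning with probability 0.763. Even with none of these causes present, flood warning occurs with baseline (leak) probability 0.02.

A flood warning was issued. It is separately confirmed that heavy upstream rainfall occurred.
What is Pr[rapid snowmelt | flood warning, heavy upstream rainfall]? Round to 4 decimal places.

Under noisy-OR, P(flood warning | causes) = 1 − (1−0.02)·∏(1−qᵢ) over the active causes.
For the numerator, keep only rapid snowmelt=true terms: 0.215081 + 0.104631 = 0.319712
Denominator P(flood warning | heavy upstream rainfall): 0.76774·0.69·0.65 + 0.890606·0.69·0.35 + 0.924283·0.31·0.65 + 0.964337·0.31·0.35 = 0.850286
P(rapid snowmelt | flood warning, heavy upstream rainfall) = 0.319712/0.850286 ≈ 0.3760

Pr[rapid snowmelt | flood warning, heavy upstream rainfall] ≈ 0.3760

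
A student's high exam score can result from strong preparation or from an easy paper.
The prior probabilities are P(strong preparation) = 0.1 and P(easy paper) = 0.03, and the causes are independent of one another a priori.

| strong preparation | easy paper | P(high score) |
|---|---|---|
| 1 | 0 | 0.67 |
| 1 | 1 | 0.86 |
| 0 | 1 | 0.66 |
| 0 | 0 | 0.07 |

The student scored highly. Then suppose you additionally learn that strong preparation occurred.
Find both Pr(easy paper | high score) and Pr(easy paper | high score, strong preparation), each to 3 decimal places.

Pr(easy paper | high score) ≈ 0.139; Pr(easy paper | high score, strong preparation) ≈ 0.038

For the numerator, keep only easy paper=true terms: 0.017820 + 0.002580 = 0.020400
The normalizing constant is 0.07·0.9·0.97 + 0.66·0.9·0.03 + 0.67·0.1·0.97 + 0.86·0.1·0.03 = 0.146500
P(easy paper | high score) = 0.020400/0.146500 ≈ 0.139

Now condition on the additional information:
Enumerate both values of easy paper and weight by the priors:
  P(high score | strong preparation) = 0.67·0.97 + 0.86·0.03
        = 0.649900 + 0.025800 = 0.675700
Configurations with easy paper contribute 0.025800, so
  P(easy paper | high score, strong preparation) = 0.025800 / 0.675700 ≈ 0.038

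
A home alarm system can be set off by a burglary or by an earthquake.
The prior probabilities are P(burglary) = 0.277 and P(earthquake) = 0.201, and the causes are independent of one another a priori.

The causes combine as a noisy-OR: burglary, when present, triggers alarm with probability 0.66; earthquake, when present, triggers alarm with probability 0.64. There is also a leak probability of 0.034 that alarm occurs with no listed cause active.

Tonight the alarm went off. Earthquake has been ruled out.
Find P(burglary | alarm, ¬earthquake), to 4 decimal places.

P(burglary | alarm, ¬earthquake) ≈ 0.8833

Under noisy-OR, P(alarm | causes) = 1 − (1−0.034)·∏(1−qᵢ) over the active causes.
P(alarm | ¬earthquake) = 0.034·0.723 + 0.67156·0.277 = 0.024582 + 0.186022 = 0.210604
Restricting to configurations with burglary present: 0.67156·0.277 = 0.186022.
P(burglary | alarm, ¬earthquake) = 0.186022 / 0.210604 ≈ 0.8833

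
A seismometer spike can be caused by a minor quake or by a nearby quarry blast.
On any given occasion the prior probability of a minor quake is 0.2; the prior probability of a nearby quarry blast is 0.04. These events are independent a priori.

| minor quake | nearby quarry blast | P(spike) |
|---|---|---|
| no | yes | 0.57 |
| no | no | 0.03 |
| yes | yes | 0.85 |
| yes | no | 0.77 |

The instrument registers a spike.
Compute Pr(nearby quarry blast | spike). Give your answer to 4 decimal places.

By total probability over the 4 (minor quake, nearby quarry blast) configurations:
  P(spike) = 0.03·0.8·0.96 + 0.57·0.8·0.04 + 0.77·0.2·0.96 + 0.85·0.2·0.04
        = 0.023040 + 0.018240 + 0.147840 + 0.006800 = 0.195920
Configurations with nearby quarry blast contribute 0.025040, so
  P(nearby quarry blast | spike) = 0.025040 / 0.195920 ≈ 0.1278

Pr(nearby quarry blast | spike) ≈ 0.1278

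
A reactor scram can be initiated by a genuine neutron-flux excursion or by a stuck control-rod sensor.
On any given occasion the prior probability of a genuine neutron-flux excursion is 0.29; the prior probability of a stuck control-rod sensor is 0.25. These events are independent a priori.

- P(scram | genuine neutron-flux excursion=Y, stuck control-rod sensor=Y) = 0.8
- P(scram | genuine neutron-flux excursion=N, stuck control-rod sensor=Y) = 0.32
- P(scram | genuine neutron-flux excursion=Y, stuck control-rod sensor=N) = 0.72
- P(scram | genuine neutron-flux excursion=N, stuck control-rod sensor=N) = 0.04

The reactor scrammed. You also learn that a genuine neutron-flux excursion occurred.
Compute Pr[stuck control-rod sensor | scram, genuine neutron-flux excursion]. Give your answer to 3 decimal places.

Pr[stuck control-rod sensor | scram, genuine neutron-flux excursion] ≈ 0.270

Numerator (weight on configurations with stuck control-rod sensor): 0.8×0.25 = 0.200000
Normalizer over all consistent configurations: 0.72×0.75 + 0.8×0.25 = 0.740000
P(stuck control-rod sensor | scram, genuine neutron-flux excursion) = 0.200000/0.740000 ≈ 0.270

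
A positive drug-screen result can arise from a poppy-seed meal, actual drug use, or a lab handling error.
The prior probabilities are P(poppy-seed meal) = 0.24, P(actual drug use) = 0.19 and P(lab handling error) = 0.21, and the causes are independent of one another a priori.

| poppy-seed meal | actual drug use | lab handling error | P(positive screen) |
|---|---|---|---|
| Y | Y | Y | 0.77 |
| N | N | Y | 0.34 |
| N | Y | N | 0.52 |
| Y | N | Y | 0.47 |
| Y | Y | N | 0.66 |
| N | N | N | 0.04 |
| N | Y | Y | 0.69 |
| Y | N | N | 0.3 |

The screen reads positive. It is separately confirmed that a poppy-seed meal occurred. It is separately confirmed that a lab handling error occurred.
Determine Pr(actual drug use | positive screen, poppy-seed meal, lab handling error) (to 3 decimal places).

Pr(actual drug use | positive screen, poppy-seed meal, lab handling error) ≈ 0.278

Enumerate both values of actual drug use and weight by the priors:
  P(positive screen | poppy-seed meal, lab handling error) = 0.47×0.81 + 0.77×0.19
        = 0.380700 + 0.146300 = 0.527000
Configurations with actual drug use contribute 0.146300, so
  P(actual drug use | positive screen, poppy-seed meal, lab handling error) = 0.146300 / 0.527000 ≈ 0.278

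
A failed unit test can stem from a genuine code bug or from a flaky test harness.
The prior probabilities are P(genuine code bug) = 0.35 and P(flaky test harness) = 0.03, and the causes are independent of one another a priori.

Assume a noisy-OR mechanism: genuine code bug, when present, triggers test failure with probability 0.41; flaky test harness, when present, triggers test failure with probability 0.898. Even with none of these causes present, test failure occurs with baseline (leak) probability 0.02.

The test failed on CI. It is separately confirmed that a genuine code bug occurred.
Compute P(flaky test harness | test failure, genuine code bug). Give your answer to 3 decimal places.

Under noisy-OR, P(test failure | causes) = 1 − (1−0.02)·∏(1−qᵢ) over the active causes.
P(test failure | genuine code bug) = 0.4218·0.97 + 0.941024·0.03 = 0.409146 + 0.028231 = 0.437377
The flaky test harness-present share is 0.941024·0.03 = 0.028231.
So P(flaky test harness | test failure, genuine code bug) = 0.028231/0.437377 ≈ 0.065.

P(flaky test harness | test failure, genuine code bug) ≈ 0.065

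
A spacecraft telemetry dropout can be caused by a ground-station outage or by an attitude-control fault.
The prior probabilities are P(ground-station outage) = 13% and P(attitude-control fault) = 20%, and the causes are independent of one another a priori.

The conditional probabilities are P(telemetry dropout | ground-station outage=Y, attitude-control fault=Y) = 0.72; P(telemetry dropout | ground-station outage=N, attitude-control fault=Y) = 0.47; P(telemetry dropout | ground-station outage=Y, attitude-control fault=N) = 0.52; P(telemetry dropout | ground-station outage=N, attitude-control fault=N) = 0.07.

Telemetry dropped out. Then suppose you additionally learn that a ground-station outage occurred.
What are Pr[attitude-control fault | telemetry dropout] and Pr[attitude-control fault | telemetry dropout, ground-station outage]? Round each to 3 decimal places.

Pr[attitude-control fault | telemetry dropout] ≈ 0.494; Pr[attitude-control fault | telemetry dropout, ground-station outage] ≈ 0.257

Numerator (weight on configurations with attitude-control fault): 0.081780 + 0.018720 = 0.100500
The normalizing constant is 0.07×0.87×0.8 + 0.47×0.87×0.2 + 0.52×0.13×0.8 + 0.72×0.13×0.2 = 0.203300
P(attitude-control fault | telemetry dropout) = 0.100500/0.203300 ≈ 0.494

With the extra evidence:
For the numerator, keep only attitude-control fault=true terms: 0.72·0.2 = 0.144000
Denominator P(telemetry dropout | ground-station outage): 0.52·0.8 + 0.72·0.2 = 0.560000
P(attitude-control fault | telemetry dropout, ground-station outage) = 0.144000/0.560000 ≈ 0.257
Conditioning on ground-station outage lowers the posterior on attitude-control fault: the classic explaining-away effect in a common-effect structure.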